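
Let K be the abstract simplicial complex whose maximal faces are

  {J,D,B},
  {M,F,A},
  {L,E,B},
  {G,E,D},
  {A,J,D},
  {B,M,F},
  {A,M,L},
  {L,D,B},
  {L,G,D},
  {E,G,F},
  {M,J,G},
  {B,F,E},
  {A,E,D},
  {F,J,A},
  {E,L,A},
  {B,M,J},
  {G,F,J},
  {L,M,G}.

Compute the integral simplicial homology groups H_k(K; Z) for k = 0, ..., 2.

Order the vertices as A < B < D < E < F < G < J < L < M. Listing each simplex with vertices in this order, K has dimension 2 with simplices:

  0-simplices (9): A, B, D, E, F, G, J, L, M
  1-simplices (27): AD, AE, AF, AJ, AL, AM, BD, BE, BF, BJ, BL, BM, DE, DG, DJ, DL, EF, EG, EL, FG, FJ, FM, GJ, GL, GM, JM, LM
  2-simplices (18): ADE, ADJ, AEL, AFJ, AFM, ALM, BDJ, BDL, BEF, BEL, BFM, BJM, DEG, DGL, EFG, FGJ, GJM, GLM

giving chain groups C_0 ≅ Z^9, C_1 ≅ Z^27, C_2 ≅ Z^18.

The boundary map ∂_1: C_1 → C_0 is given by ∂[p,q] = [q] − [p].
This gives a 9×27 integer matrix of rank 8; reducing to Smith normal form yields diagonal entries (1,1,1,1,1,1,1,1).

∂_2: C_2 → C_1 sends each 2-simplex [p,q,r] to [q,r] − [p,r] + [p,q]. For instance
  ∂ALM = LM − AM + AL,
  ∂DGL = GL − DL + DG.
The resulting 27×18 matrix has rank 18, and its Smith normal form has invariant factors (1,1,1,1,1,1,1,1,1,1,1,1,1,1,1,1,1,2).

Reading off H_k = ker ∂_k / im ∂_{k+1}:

  H_0: rank C_0 − rank ∂_1 = 9 − 8 = 1, and the invariant factors of ∂_1 are all 1, so H_0 = Z.
  H_1: rank ker ∂_1 − rank ∂_2 = (27 − 8) − 18 = 1, and ∂_2 has invariant factor 2 > 1, so H_1 = Z × Z/2.
  H_2: rank ker ∂_2 − rank ∂_3 = (18 − 18) − 0 = 0, and there is no ∂_3, so H_2 = 0.

As a check, the Euler characteristic is 9 − 27 + 18 = 0, which agrees with 1 − 1 + 0 = 0.

H_0 = Z,  H_1 = Z × Z/2,  H_2 = 0.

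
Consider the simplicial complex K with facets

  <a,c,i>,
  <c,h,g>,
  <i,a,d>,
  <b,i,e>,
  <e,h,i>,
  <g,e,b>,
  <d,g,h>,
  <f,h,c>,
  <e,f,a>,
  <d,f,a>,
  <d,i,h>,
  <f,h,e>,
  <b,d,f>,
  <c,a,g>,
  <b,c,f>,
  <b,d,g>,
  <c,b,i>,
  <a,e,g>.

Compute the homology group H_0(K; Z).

H_0 ≅ Z.

Fix the vertex order a < b < c < d < e < f < g < h < i and write every simplex with vertices in increasing order. Then dim K = 2 and the simplices of K are:

  0-simplices (9): a, b, c, d, e, f, g, h, i
  1-simplices (27): ac, ad, ae, af, ag, ai, bc, bd, be, bf, bg, bi, cf, cg, ch, ci, df, dg, dh, di, ef, eg, eh, ei, fh, gh, hi
  2-simplices (18): acg, aci, adf, adi, aef, aeg, bcf, bci, bdf, bdg, beg, bei, cfh, cgh, dgh, dhi, efh, ehi

Hence C_0 ≅ Z^9, C_1 ≅ Z^27, C_2 ≅ Z^18.

∂_1: C_1 → C_0 sends each edge [p,q] (with p < q) to q − p. For instance
  ∂eg = g − e.
The resulting 9×27 matrix has rank 8, and its Smith normal form has invariant factors (1,1,1,1,1,1,1,1).

∂_2: C_2 → C_1 maps a triangle to the signed sum of its edges. For instance
  ∂aci = ci − ai + ac,
  ∂dgh = gh − dh + dg.
This gives a 27×18 integer matrix of rank 17; reducing to Smith normal form yields diagonal entries (1,1,1,1,1,1,1,1,1,1,1,1,1,1,1,1,1).

From H_k ≅ ker(∂_k) / im(∂_{k+1}) we obtain:

  H_0: rank C_0 − rank ∂_1 = 9 − 8 = 1, and the invariant factors of ∂_1 are all 1, so H_0 = Z.

(K is a triangulation of the torus T^2.)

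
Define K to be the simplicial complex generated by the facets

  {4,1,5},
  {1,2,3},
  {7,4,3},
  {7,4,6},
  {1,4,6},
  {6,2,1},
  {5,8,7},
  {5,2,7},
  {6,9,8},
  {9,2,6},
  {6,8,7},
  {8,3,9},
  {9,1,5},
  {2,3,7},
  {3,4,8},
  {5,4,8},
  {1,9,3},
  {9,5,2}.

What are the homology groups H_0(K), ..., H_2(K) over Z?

H_0 ≅ Z,  H_1 ≅ Z ⊕ Z/2Z,  H_2 = 0.

Take the total order 1 < 2 < 3 < 4 < 5 < 6 < 7 < 8 < 9 on the vertex set. Then K (dimension 2) consists of the simplices:

  0-simplices (9): [1], [2], [3], [4], [5], [6], [7], [8], [9]
  1-simplices (27): (27 of them)
  2-simplices (18): [1,2,3], [1,2,6], [1,3,9], [1,4,5], [1,4,6], [1,5,9], [2,3,7], [2,5,7], [2,5,9], [2,6,9], [3,4,7], [3,4,8], [3,8,9], [4,5,8], [4,6,7], [5,7,8], [6,7,8], [6,8,9]

Hence C_0 ≅ Z^9, C_1 ≅ Z^27, C_2 ≅ Z^18.

The boundary map ∂_1: C_1 → C_0 sends each edge [p,q] (with p < q) to q − p. For instance
  ∂[3,8] = [8] − [3].
As a 9×27 matrix over Z this has rank 8, with invariant factors (1,1,1,1,1,1,1,1).

Boundary ∂_2: C_2 → C_1 sends each 2-simplex [p,q,r] to [q,r] − [p,r] + [p,q]. For instance
  ∂[4,6,7] = [6,7] − [4,7] + [4,6],
  ∂[1,3,9] = [3,9] − [1,9] + [1,3].
The 27×18 boundary matrix has rank 18 and Smith normal form diag(1,1,1,1,1,1,1,1,1,1,1,1,1,1,1,1,1,2).

Now H_k = ker ∂_k / im ∂_{k+1}, so:

  H_0: rank C_0 − rank ∂_1 = 9 − 8 = 1, and the invariant factors of ∂_1 are all 1, so H_0 ≅ Z.
  H_1: rank ker ∂_1 − rank ∂_2 = (27 − 8) − 18 = 1, and ∂_2 has invariant factor 2 > 1, so H_1 ≅ Z ⊕ Z/2Z.
  H_2: rank ker ∂_2 − rank ∂_3 = (18 − 18) − 0 = 0, and there is no ∂_3, so H_2 ≅ 0.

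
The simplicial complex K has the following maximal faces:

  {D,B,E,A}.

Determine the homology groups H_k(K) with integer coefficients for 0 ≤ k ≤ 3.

Fix the vertex order A < B < D < E and write every simplex with vertices in increasing order. Then dim K = 3 and the simplices of K are:

  0-simplices (4): A, B, D, E
  1-simplices (6): AB, AD, AE, BD, BE, DE
  2-simplices (4): ABD, ABE, ADE, BDE
  3-simplices (1): ABDE

so the chain groups are C_0 ≅ Z^4, C_1 ≅ Z^6, C_2 ≅ Z^4, C_3 ≅ Z^1.

The boundary map ∂_1: C_1 → C_0 is given by ∂[p,q] = [q] − [p].
This gives a 4×6 integer matrix of rank 3; reducing to Smith normal form yields diagonal entries (1,1,1).

∂_2: C_2 → C_1 maps a triangle to the signed sum of its edges. For instance
  ∂ABE = BE − AE + AB,
  ∂BDE = DE − BE + BD.
This gives a 6×4 integer matrix of rank 3; reducing to Smith normal form yields diagonal entries (1,1,1).

The boundary map ∂_3: C_3 → C_2 sends each 3-simplex σ to the alternating sum Σ_i (−1)^i (σ with its i-th vertex removed). For instance
  ∂ABDE = BDE − ADE + ABE − ABD.
This gives a 4×1 integer matrix of rank 1; reducing to Smith normal form yields diagonal entries (1).

Now H_k = ker ∂_k / im ∂_{k+1}, so:

  H_0: rank C_0 − rank ∂_1 = 4 − 3 = 1, and the invariant factors of ∂_1 are all 1, so H_0 = Z.
  H_1: rank ker ∂_1 − rank ∂_2 = (6 − 3) − 3 = 0, and the invariant factors of ∂_2 are all 1, so H_1 = 0.
  H_2: rank ker ∂_2 − rank ∂_3 = (4 − 3) − 1 = 0, and the invariant factors of ∂_3 are all 1, so H_2 = 0.
  H_3: rank ker ∂_3 − rank ∂_4 = (1 − 1) − 0 = 0, and there is no ∂_4, so H_3 = 0.

H_0 ≅ Z,  H_1 = 0,  H_2 = 0,  H_3 = 0.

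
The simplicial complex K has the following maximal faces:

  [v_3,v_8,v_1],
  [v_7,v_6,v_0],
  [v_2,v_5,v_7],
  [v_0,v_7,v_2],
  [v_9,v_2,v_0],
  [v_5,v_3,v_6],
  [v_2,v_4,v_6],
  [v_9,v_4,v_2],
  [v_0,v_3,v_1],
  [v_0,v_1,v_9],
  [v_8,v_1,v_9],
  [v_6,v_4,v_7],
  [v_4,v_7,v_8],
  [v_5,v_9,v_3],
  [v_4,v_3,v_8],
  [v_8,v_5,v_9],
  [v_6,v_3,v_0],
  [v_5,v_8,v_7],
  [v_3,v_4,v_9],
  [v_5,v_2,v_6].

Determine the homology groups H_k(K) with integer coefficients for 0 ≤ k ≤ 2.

Take the total order v_0 < v_1 < v_2 < v_3 < v_4 < v_5 < v_6 < v_7 < v_8 < v_9 on the vertex set. Then K (dimension 2) consists of the simplices:

  0-simplices (10): [v_0], [v_1], [v_2], [v_3], [v_4], [v_5], [v_6], [v_7], [v_8], [v_9]
  1-simplices (30): (30 of them)
  2-simplices (20): (20 of them)

giving chain groups C_0 ≅ Z^10, C_1 ≅ Z^30, C_2 ≅ Z^20.

The boundary map ∂_1: C_1 → C_0 sends each edge [p,q] (with p < q) to q − p. For instance
  ∂[v_3,v_8] = [v_8] − [v_3].
The 10×30 boundary matrix has rank 9 and Smith normal form diag(1,1,1,1,1,1,1,1,1).

The boundary map ∂_2: C_2 → C_1 acts by ∂[p,q,r] = [q,r] − [p,r] + [p,q]. For instance
  ∂[v_3,v_4,v_8] = [v_4,v_8] − [v_3,v_8] + [v_3,v_4],
  ∂[v_1,v_3,v_8] = [v_3,v_8] − [v_1,v_8] + [v_1,v_3].
As a 30×20 matrix over Z this has rank 20, with invariant factors (1,1,1,1,1,1,1,1,1,1,1,1,1,1,1,1,1,1,1,2).

From H_k ≅ ker(∂_k) / im(∂_{k+1}) we obtain:

  H_0: rank C_0 − rank ∂_1 = 10 − 9 = 1, and the invariant factors of ∂_1 are all 1, so H_0 ≅ Z.
  H_1: rank ker ∂_1 − rank ∂_2 = (30 − 9) − 20 = 1, and ∂_2 has invariant factor 2 > 1, so H_1 ≅ Z ⊕ Z_2.
  H_2: rank ker ∂_2 − rank ∂_3 = (20 − 20) − 0 = 0, and there is no ∂_3, so H_2 ≅ 0.

(K is a triangulation of the Klein bottle.)

H_0 ≅ Z,  H_1 ≅ Z ⊕ Z_2,  H_2 = 0.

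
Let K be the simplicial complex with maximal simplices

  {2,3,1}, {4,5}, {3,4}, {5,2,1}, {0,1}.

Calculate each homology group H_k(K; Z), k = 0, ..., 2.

H_0 = Z,  H_1 = Z,  H_2 = 0.

Take the total order 0 < 1 < 2 < 3 < 4 < 5 on the vertex set. Then K (dimension 2) consists of the simplices:

  0-simplices (6): [0], [1], [2], [3], [4], [5]
  1-simplices (8): [0,1], [1,2], [1,3], [1,5], [2,3], [2,5], [3,4], [4,5]
  2-simplices (2): [1,2,3], [1,2,5]

giving chain groups C_0 ≅ Z^6, C_1 ≅ Z^8, C_2 ≅ Z^2.

∂_1: C_1 → C_0 is given by ∂[p,q] = [q] − [p]. For instance
  ∂[1,2] = [2] − [1].
This gives a 6×8 integer matrix of rank 5; reducing to Smith normal form yields diagonal entries (1,1,1,1,1).

∂_2: C_2 → C_1 acts by ∂[p,q,r] = [q,r] − [p,r] + [p,q]. For instance
  ∂[1,2,5] = [2,5] − [1,5] + [1,2],
  ∂[1,2,3] = [2,3] − [1,3] + [1,2].
The 8×2 boundary matrix has rank 2 and Smith normal form diag(1,1).

From H_k ≅ ker(∂_k) / im(∂_{k+1}) we obtain:

  H_0: rank C_0 − rank ∂_1 = 6 − 5 = 1, and the invariant factors of ∂_1 are all 1, so H_0 ≅ Z.
  H_1: rank ker ∂_1 − rank ∂_2 = (8 − 5) − 2 = 1, and the invariant factors of ∂_2 are all 1, so H_1 ≅ Z.
  H_2: rank ker ∂_2 − rank ∂_3 = (2 − 2) − 0 = 0, and there is no ∂_3, so H_2 ≅ 0.

As a check, the Euler characteristic is 6 − 8 + 2 = 0, which agrees with 1 − 1 + 0 = 0.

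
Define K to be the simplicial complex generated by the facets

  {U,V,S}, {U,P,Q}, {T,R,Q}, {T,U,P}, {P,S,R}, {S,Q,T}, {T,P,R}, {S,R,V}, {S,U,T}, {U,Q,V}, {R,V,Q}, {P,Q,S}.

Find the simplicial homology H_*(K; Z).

We work with the vertex ordering P < Q < R < S < T < U < V. The simplices of K, each written with vertices in increasing order, are:

  0-simplices (7): P, Q, R, S, T, U, V
  1-simplices (18): PQ, PR, PS, PT, PU, QR, QS, QT, QU, QV, RS, RT, RV, ST, SU, SV, TU, UV
  2-simplices (12): PQS, PQU, PRS, PRT, PTU, QRT, QRV, QST, QUV, RSV, STU, SUV

Hence C_0 ≅ Z^7, C_1 ≅ Z^18, C_2 ≅ Z^12.

The boundary map ∂_1: C_1 → C_0 is given by ∂[p,q] = [q] − [p]. For instance
  ∂RT = T − R.
As a 7×18 matrix over Z this has rank 6, with invariant factors (1,1,1,1,1,1).

Boundary ∂_2: C_2 → C_1 maps a triangle to the signed sum of its edges. For instance
  ∂PTU = TU − PU + PT,
  ∂RSV = SV − RV + RS.
This gives a 18×12 integer matrix of rank 12; reducing to Smith normal form yields diagonal entries (1,1,1,1,1,1,1,1,1,1,1,2).

Computing H_k = (kernel of ∂_k) / (image of ∂_{k+1}):

  H_0: rank C_0 − rank ∂_1 = 7 − 6 = 1, and the invariant factors of ∂_1 are all 1, so H_0 ≅ Z.
  H_1: rank ker ∂_1 − rank ∂_2 = (18 − 6) − 12 = 0, and ∂_2 has invariant factor 2 > 1, so H_1 ≅ Z/2.
  H_2: rank ker ∂_2 − rank ∂_3 = (12 − 12) − 0 = 0, and there is no ∂_3, so H_2 ≅ 0.

(K is a triangulation of the real projective plane RP^2.)

H_0 = Z,  H_1 = Z/2,  H_2 = 0.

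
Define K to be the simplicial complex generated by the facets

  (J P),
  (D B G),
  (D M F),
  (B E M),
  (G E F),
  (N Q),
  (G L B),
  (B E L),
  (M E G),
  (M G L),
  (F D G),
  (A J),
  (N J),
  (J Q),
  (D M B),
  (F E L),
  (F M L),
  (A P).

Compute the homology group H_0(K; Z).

We work with the vertex ordering A < B < D < E < F < G < J < L < M < N < P < Q. The simplices of K, each written with vertices in increasing order, are:

  0-simplices (12): A, B, D, E, F, G, J, L, M, N, P, Q
  1-simplices (24): AJ, AP, BD, BE, BG, BL, BM, DF, DG, DM, EF, EG, EL, EM, FG, FL, FM, GL, GM, JN, JP, JQ, LM, NQ
  2-simplices (12): BDG, BDM, BEL, BEM, BGL, DFG, DFM, EFG, EFL, EGM, FLM, GLM

so the chain groups are C_0 ≅ Z^12, C_1 ≅ Z^24, C_2 ≅ Z^12.

The boundary map ∂_1: C_1 → C_0 is given by ∂[p,q] = [q] − [p]. For instance
  ∂EM = M − E.
As a 12×24 matrix over Z this has rank 10, with invariant factors (1,1,1,1,1,1,1,1,1,1).

∂_2: C_2 → C_1 acts by ∂[p,q,r] = [q,r] − [p,r] + [p,q]. For instance
  ∂BDG = DG − BG + BD,
  ∂EFG = FG − EG + EF.
This gives a 24×12 integer matrix of rank 12; reducing to Smith normal form yields diagonal entries (1,1,1,1,1,1,1,1,1,1,1,2).

Reading off H_k = ker ∂_k / im ∂_{k+1}:

  H_0: rank C_0 − rank ∂_1 = 12 − 10 = 2, and the invariant factors of ∂_1 are all 1, so H_0 = Z^2.

H_0 ≅ Z^2.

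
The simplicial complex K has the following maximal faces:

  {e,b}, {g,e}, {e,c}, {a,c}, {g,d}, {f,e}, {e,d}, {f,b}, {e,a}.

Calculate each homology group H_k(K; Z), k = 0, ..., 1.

H_0 = Z,  H_1 = Z^3.

Fix the vertex order a < b < c < d < e < f < g and write every simplex with vertices in increasing order. Then dim K = 1 and the simplices of K are:

  0-simplices (7): a, b, c, d, e, f, g
  1-simplices (9): ac, ae, be, bf, ce, de, dg, ef, eg

giving chain groups C_0 ≅ Z^7, C_1 ≅ Z^9.

∂_1: C_1 → C_0 maps an edge to its endpoints' difference, ∂[p,q] = q − p. For instance
  ∂eg = g − e.
The 7×9 boundary matrix has rank 6 and Smith normal form diag(1,1,1,1,1,1).

Computing H_k = (kernel of ∂_k) / (image of ∂_{k+1}):

  H_0: rank C_0 − rank ∂_1 = 7 − 6 = 1, and the invariant factors of ∂_1 are all 1, so H_0 ≅ Z.
  H_1: rank ker ∂_1 − rank ∂_2 = (9 − 6) − 0 = 3, and there is no ∂_2, so H_1 ≅ Z^3.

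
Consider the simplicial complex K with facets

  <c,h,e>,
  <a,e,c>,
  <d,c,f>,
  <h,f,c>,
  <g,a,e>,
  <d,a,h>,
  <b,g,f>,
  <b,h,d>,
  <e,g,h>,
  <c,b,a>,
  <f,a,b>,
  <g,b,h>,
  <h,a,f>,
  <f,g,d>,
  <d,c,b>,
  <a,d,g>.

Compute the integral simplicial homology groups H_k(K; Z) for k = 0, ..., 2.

We work with the vertex ordering a < b < c < d < e < f < g < h. The simplices of K, each written with vertices in increasing order, are:

  0-simplices (8): a, b, c, d, e, f, g, h
  1-simplices (24): ab, ac, ad, ae, af, ag, ah, bc, bd, bf, bg, bh, cd, ce, cf, ch, df, dg, dh, eg, eh, fg, fh, gh
  2-simplices (16): abc, abf, ace, adg, adh, aeg, afh, bcd, bdh, bfg, bgh, cdf, ceh, cfh, dfg, egh

Hence C_0 ≅ Z^8, C_1 ≅ Z^24, C_2 ≅ Z^16.

The boundary map ∂_1: C_1 → C_0 maps an edge to its endpoints' difference, ∂[p,q] = q − p. For instance
  ∂ah = h − a.
As a 8×24 matrix over Z this has rank 7, with invariant factors (1,1,1,1,1,1,1).

Boundary ∂_2: C_2 → C_1 sends each 2-simplex [p,q,r] to [q,r] − [p,r] + [p,q]. For instance
  ∂adg = dg − ag + ad,
  ∂bgh = gh − bh + bg.
The 24×16 boundary matrix has rank 15 and Smith normal form diag(1,1,1,1,1,1,1,1,1,1,1,1,1,1,1).

Computing H_k = (kernel of ∂_k) / (image of ∂_{k+1}):

  H_0: rank C_0 − rank ∂_1 = 8 − 7 = 1, and the invariant factors of ∂_1 are all 1, so H_0 ≅ Z.
  H_1: rank ker ∂_1 − rank ∂_2 = (24 − 7) − 15 = 2, and the invariant factors of ∂_2 are all 1, so H_1 ≅ Z^2.
  H_2: rank ker ∂_2 − rank ∂_3 = (16 − 15) − 0 = 1, and there is no ∂_3, so H_2 ≅ Z.

As a check, the Euler characteristic is 8 − 24 + 16 = 0, which agrees with 1 − 2 + 1 = 0.

H_0 ≅ Z,  H_1 ≅ Z^2,  H_2 ≅ Z.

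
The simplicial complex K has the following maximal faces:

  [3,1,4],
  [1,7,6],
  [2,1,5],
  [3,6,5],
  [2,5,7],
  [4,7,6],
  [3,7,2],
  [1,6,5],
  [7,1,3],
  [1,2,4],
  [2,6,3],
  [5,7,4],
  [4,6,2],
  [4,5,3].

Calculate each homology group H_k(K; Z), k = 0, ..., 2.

Fix the vertex order 1 < 2 < 3 < 4 < 5 < 6 < 7 and write every simplex with vertices in increasing order. Then dim K = 2 and the simplices of K are:

  0-simplices (7): [1], [2], [3], [4], [5], [6], [7]
  1-simplices (21): [1,2], [1,3], [1,4], [1,5], [1,6], [1,7], [2,3], [2,4], [2,5], [2,6], [2,7], [3,4], [3,5], [3,6], [3,7], [4,5], [4,6], [4,7], [5,6], [5,7], [6,7]
  2-simplices (14): [1,2,4], [1,2,5], [1,3,4], [1,3,7], [1,5,6], [1,6,7], [2,3,6], [2,3,7], [2,4,6], [2,5,7], [3,4,5], [3,5,6], [4,5,7], [4,6,7]

so the chain groups are C_0 ≅ Z^7, C_1 ≅ Z^21, C_2 ≅ Z^14.

Boundary ∂_1: C_1 → C_0 sends each edge [p,q] (with p < q) to q − p. For instance
  ∂[1,6] = [6] − [1].
This gives a 7×21 integer matrix of rank 6; reducing to Smith normal form yields diagonal entries (1,1,1,1,1,1).

The boundary map ∂_2: C_2 → C_1 sends each 2-simplex [p,q,r] to [q,r] − [p,r] + [p,q]. For instance
  ∂[1,2,4] = [2,4] − [1,4] + [1,2],
  ∂[4,5,7] = [5,7] − [4,7] + [4,5].
The 21×14 boundary matrix has rank 13 and Smith normal form diag(1,1,1,1,1,1,1,1,1,1,1,1,1).

Now H_k = ker ∂_k / im ∂_{k+1}, so:

  H_0: rank C_0 − rank ∂_1 = 7 − 6 = 1, and the invariant factors of ∂_1 are all 1, so H_0 = Z.
  H_1: rank ker ∂_1 − rank ∂_2 = (21 − 6) − 13 = 2, and the invariant factors of ∂_2 are all 1, so H_1 = Z^2.
  H_2: rank ker ∂_2 − rank ∂_3 = (14 − 13) − 0 = 1, and there is no ∂_3, so H_2 = Z.

As a check, the Euler characteristic is 7 − 21 + 14 = 0, which agrees with 1 − 2 + 1 = 0.
(K is a triangulation of the torus T^2.)

H_0 = Z,  H_1 = Z^2,  H_2 = Z.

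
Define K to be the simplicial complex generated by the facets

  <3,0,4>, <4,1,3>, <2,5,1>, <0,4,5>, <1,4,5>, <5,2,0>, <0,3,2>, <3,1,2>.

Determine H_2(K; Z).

H_2 ≅ Z.

Fix the vertex order 0 < 1 < 2 < 3 < 4 < 5 and write every simplex with vertices in increasing order. Then dim K = 2 and the simplices of K are:

  0-simplices (6): [0], [1], [2], [3], [4], [5]
  1-simplices (12): [0,2], [0,3], [0,4], [0,5], [1,2], [1,3], [1,4], [1,5], [2,3], [2,5], [3,4], [4,5]
  2-simplices (8): [0,2,3], [0,2,5], [0,3,4], [0,4,5], [1,2,3], [1,2,5], [1,3,4], [1,4,5]

giving chain groups C_0 ≅ Z^6, C_1 ≅ Z^12, C_2 ≅ Z^8.

∂_1: C_1 → C_0 maps an edge to its endpoints' difference, ∂[p,q] = q − p. For instance
  ∂[4,5] = [5] − [4].
This gives a 6×12 integer matrix of rank 5; reducing to Smith normal form yields diagonal entries (1,1,1,1,1).

Boundary ∂_2: C_2 → C_1 acts by ∂[p,q,r] = [q,r] − [p,r] + [p,q]. For instance
  ∂[0,2,5] = [2,5] − [0,5] + [0,2],
  ∂[0,3,4] = [3,4] − [0,4] + [0,3].
The resulting 12×8 matrix has rank 7, and its Smith normal form has invariant factors (1,1,1,1,1,1,1).

Computing H_k = (kernel of ∂_k) / (image of ∂_{k+1}):

  H_2: rank ker ∂_2 − rank ∂_3 = (8 − 7) − 0 = 1, and there is no ∂_3, so H_2 ≅ Z.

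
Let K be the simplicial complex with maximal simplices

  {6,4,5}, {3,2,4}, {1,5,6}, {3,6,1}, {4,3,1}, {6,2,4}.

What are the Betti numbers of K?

b_0 = 1, b_1 = 1, b_2 = 0.

Fix the vertex order 1 < 2 < 3 < 4 < 5 < 6 and write every simplex with vertices in increasing order. Then dim K = 2 and the simplices of K are:

  0-simplices (6): [1], [2], [3], [4], [5], [6]
  1-simplices (12): [1,3], [1,4], [1,5], [1,6], [2,3], [2,4], [2,6], [3,4], [3,6], [4,5], [4,6], [5,6]
  2-simplices (6): [1,3,4], [1,3,6], [1,5,6], [2,3,4], [2,4,6], [4,5,6]

so the chain groups are C_0 ≅ Z^6, C_1 ≅ Z^12, C_2 ≅ Z^6.

Boundary ∂_1: C_1 → C_0 sends each edge [p,q] (with p < q) to q − p.
This gives a 6×12 integer matrix of rank 5; reducing to Smith normal form yields diagonal entries (1,1,1,1,1).

Boundary ∂_2: C_2 → C_1 sends each 2-simplex [p,q,r] to [q,r] − [p,r] + [p,q]. For instance
  ∂[1,3,4] = [3,4] − [1,4] + [1,3],
  ∂[2,3,4] = [3,4] − [2,4] + [2,3].
This gives a 12×6 integer matrix of rank 6; reducing to Smith normal form yields diagonal entries (1,1,1,1,1,1).

Reading off H_k = ker ∂_k / im ∂_{k+1}:

  H_0: rank C_0 − rank ∂_1 = 6 − 5 = 1, and the invariant factors of ∂_1 are all 1, so H_0 = Z.
  H_1: rank ker ∂_1 − rank ∂_2 = (12 − 5) − 6 = 1, and the invariant factors of ∂_2 are all 1, so H_1 = Z.
  H_2: rank ker ∂_2 − rank ∂_3 = (6 − 6) − 0 = 0, and there is no ∂_3, so H_2 = 0.

As a check, the Euler characteristic is 6 − 12 + 6 = 0, which agrees with 1 − 1 + 0 = 0.
(K is a triangulation of the cylinder S^1 x I.)

Hence the Betti numbers are b_0 = 1, b_1 = 1, b_2 = 0.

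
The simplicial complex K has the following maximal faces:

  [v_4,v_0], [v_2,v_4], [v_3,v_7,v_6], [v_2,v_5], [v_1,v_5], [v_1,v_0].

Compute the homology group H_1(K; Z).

K has 8 vertices, 8 edges, 1 triangle.
rank ∂_1 = 6, rank ∂_2 = 1 ⇒ b_1 = 8 − 6 − 1 = 1; all invariant factors of ∂_2 are 1 so no torsion. So H_1 = Z.

H_1 = Z.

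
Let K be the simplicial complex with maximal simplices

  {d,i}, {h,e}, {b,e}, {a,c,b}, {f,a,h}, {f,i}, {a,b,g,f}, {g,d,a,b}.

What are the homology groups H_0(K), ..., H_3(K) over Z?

H_0 ≅ Z,  H_1 ≅ Z^2,  H_2 = 0,  H_3 = 0.

Fix the vertex order a < b < c < d < e < f < g < h < i and write every simplex with vertices in increasing order. Then dim K = 3 and the simplices of K are:

  0-simplices (9): a, b, c, d, e, f, g, h, i
  1-simplices (17): ab, ac, ad, af, ag, ah, bc, bd, be, bf, bg, dg, di, eh, fg, fh, fi
  2-simplices (9): abc, abd, abf, abg, adg, afg, afh, bdg, bfg
  3-simplices (2): abdg, abfg

so the chain groups are C_0 ≅ Z^9, C_1 ≅ Z^17, C_2 ≅ Z^9, C_3 ≅ Z^2.

∂_1: C_1 → C_0 sends each edge [p,q] (with p < q) to q − p. For instance
  ∂bg = g − b.
The resulting 9×17 matrix has rank 8, and its Smith normal form has invariant factors (1,1,1,1,1,1,1,1).

∂_2: C_2 → C_1 maps a triangle to the signed sum of its edges. For instance
  ∂abf = bf − af + ab,
  ∂bfg = fg − bg + bf.
The 17×9 boundary matrix has rank 7 and Smith normal form diag(1,1,1,1,1,1,1).

The boundary map ∂_3: C_3 → C_2 sends each 3-simplex σ to the alternating sum Σ_i (−1)^i (σ with its i-th vertex removed). For instance
  ∂abfg = bfg − afg + abg − abf,
  ∂abdg = bdg − adg + abg − abd.
The 9×2 boundary matrix has rank 2 and Smith normal form diag(1,1).

Reading off H_k = ker ∂_k / im ∂_{k+1}:

  H_0: rank C_0 − rank ∂_1 = 9 − 8 = 1, and the invariant factors of ∂_1 are all 1, so H_0 ≅ Z.
  H_1: rank ker ∂_1 − rank ∂_2 = (17 − 8) − 7 = 2, and the invariant factors of ∂_2 are all 1, so H_1 ≅ Z^2.
  H_2: rank ker ∂_2 − rank ∂_3 = (9 − 7) − 2 = 0, and the invariant factors of ∂_3 are all 1, so H_2 ≅ 0.
  H_3: rank ker ∂_3 − rank ∂_4 = (2 − 2) − 0 = 0, and there is no ∂_4, so H_3 ≅ 0.

As a check, the Euler characteristic is 9 − 17 + 9 − 2 = -1, which agrees with 1 − 2 + 0 − 0 = -1.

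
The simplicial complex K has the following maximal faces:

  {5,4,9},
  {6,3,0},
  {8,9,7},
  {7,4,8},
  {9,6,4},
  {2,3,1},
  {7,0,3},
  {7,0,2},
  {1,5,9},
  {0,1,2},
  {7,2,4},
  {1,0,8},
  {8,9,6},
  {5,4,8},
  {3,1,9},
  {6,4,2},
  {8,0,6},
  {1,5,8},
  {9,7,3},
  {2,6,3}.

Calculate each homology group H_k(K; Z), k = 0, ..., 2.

H_0 ≅ Z,  H_1 ≅ Z ⊕ Z_2,  H_2 = 0.

We work with the vertex ordering 0 < 1 < 2 < 3 < 4 < 5 < 6 < 7 < 8 < 9. The simplices of K, each written with vertices in increasing order, are:

  0-simplices (10): [0], [1], [2], [3], [4], [5], [6], [7], [8], [9]
  1-simplices (30): (30 of them)
  2-simplices (20): (20 of them)

so the chain groups are C_0 ≅ Z^10, C_1 ≅ Z^30, C_2 ≅ Z^20.

Boundary ∂_1: C_1 → C_0 sends each edge [p,q] (with p < q) to q − p. For instance
  ∂[0,1] = [1] − [0].
The resulting 10×30 matrix has rank 9, and its Smith normal form has invariant factors (1,1,1,1,1,1,1,1,1).

Boundary ∂_2: C_2 → C_1 acts by ∂[p,q,r] = [q,r] − [p,r] + [p,q]. For instance
  ∂[0,1,2] = [1,2] − [0,2] + [0,1],
  ∂[4,7,8] = [7,8] − [4,8] + [4,7].
The 30×20 boundary matrix has rank 20 and Smith normal form diag(1,1,1,1,1,1,1,1,1,1,1,1,1,1,1,1,1,1,1,2).

From H_k ≅ ker(∂_k) / im(∂_{k+1}) we obtain:

  H_0: rank C_0 − rank ∂_1 = 10 − 9 = 1, and the invariant factors of ∂_1 are all 1, so H_0 = Z.
  H_1: rank ker ∂_1 − rank ∂_2 = (30 − 9) − 20 = 1, and ∂_2 has invariant factor 2 > 1, so H_1 = Z ⊕ Z_2.
  H_2: rank ker ∂_2 − rank ∂_3 = (20 − 20) − 0 = 0, and there is no ∂_3, so H_2 = 0.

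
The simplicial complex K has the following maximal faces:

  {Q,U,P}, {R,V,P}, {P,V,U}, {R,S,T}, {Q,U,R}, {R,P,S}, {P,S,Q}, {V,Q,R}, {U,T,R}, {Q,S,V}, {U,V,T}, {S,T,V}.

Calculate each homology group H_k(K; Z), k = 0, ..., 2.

Take the total order P < Q < R < S < T < U < V on the vertex set. Then K (dimension 2) consists of the simplices:

  0-simplices (7): P, Q, R, S, T, U, V
  1-simplices (18): PQ, PR, PS, PU, PV, QR, QS, QU, QV, RS, RT, RU, RV, ST, SV, TU, TV, UV
  2-simplices (12): PQS, PQU, PRS, PRV, PUV, QRU, QRV, QSV, RST, RTU, STV, TUV

Hence C_0 ≅ Z^7, C_1 ≅ Z^18, C_2 ≅ Z^12.

Boundary ∂_1: C_1 → C_0 sends each edge [p,q] (with p < q) to q − p.
As a 7×18 matrix over Z this has rank 6, with invariant factors (1,1,1,1,1,1).

Boundary ∂_2: C_2 → C_1 acts by ∂[p,q,r] = [q,r] − [p,r] + [p,q]. For instance
  ∂PQS = QS − PS + PQ,
  ∂RST = ST − RT + RS.
The 18×12 boundary matrix has rank 12 and Smith normal form diag(1,1,1,1,1,1,1,1,1,1,1,2).

Computing H_k = (kernel of ∂_k) / (image of ∂_{k+1}):

  H_0: rank C_0 − rank ∂_1 = 7 − 6 = 1, and the invariant factors of ∂_1 are all 1, so H_0 = Z.
  H_1: rank ker ∂_1 − rank ∂_2 = (18 − 6) − 12 = 0, and ∂_2 has invariant factor 2 > 1, so H_1 = Z/2.
  H_2: rank ker ∂_2 − rank ∂_3 = (12 − 12) − 0 = 0, and there is no ∂_3, so H_2 = 0.

As a check, the Euler characteristic is 7 − 18 + 12 = 1, which agrees with 1 − 0 + 0 = 1.

H_0 ≅ Z,  H_1 ≅ Z/2,  H_2 = 0.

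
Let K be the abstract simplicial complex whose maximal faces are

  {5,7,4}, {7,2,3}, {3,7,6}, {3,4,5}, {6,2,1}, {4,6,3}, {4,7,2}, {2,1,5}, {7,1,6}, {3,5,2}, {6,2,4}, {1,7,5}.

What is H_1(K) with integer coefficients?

H_1 = Z/2.

We work with the vertex ordering 1 < 2 < 3 < 4 < 5 < 6 < 7. The simplices of K, each written with vertices in increasing order, are:

  0-simplices (7): [1], [2], [3], [4], [5], [6], [7]
  1-simplices (18): [1,2], [1,5], [1,6], [1,7], [2,3], [2,4], [2,5], [2,6], [2,7], [3,4], [3,5], [3,6], [3,7], [4,5], [4,6], [4,7], [5,7], [6,7]
  2-simplices (12): [1,2,5], [1,2,6], [1,5,7], [1,6,7], [2,3,5], [2,3,7], [2,4,6], [2,4,7], [3,4,5], [3,4,6], [3,6,7], [4,5,7]

giving chain groups C_0 ≅ Z^7, C_1 ≅ Z^18, C_2 ≅ Z^12.

∂_1: C_1 → C_0 is given by ∂[p,q] = [q] − [p]. For instance
  ∂[1,2] = [2] − [1].
This gives a 7×18 integer matrix of rank 6; reducing to Smith normal form yields diagonal entries (1,1,1,1,1,1).

∂_2: C_2 → C_1 acts by ∂[p,q,r] = [q,r] − [p,r] + [p,q]. For instance
  ∂[3,4,6] = [4,6] − [3,6] + [3,4],
  ∂[3,6,7] = [6,7] − [3,7] + [3,6].
As a 18×12 matrix over Z this has rank 12, with invariant factors (1,1,1,1,1,1,1,1,1,1,1,2).

Computing H_k = (kernel of ∂_k) / (image of ∂_{k+1}):

  H_1: rank ker ∂_1 − rank ∂_2 = (18 − 6) − 12 = 0, and ∂_2 has invariant factor 2 > 1, so H_1 = Z/2.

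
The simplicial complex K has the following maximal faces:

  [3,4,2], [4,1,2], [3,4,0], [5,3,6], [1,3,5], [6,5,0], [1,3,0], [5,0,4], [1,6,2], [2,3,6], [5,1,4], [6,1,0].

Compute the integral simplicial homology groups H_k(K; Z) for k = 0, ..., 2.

H_0 = Z,  H_1 = Z/2Z,  H_2 = 0.

Take the total order 0 < 1 < 2 < 3 < 4 < 5 < 6 on the vertex set. Then K (dimension 2) consists of the simplices:

  0-simplices (7): [0], [1], [2], [3], [4], [5], [6]
  1-simplices (18): [0,1], [0,3], [0,4], [0,5], [0,6], [1,2], [1,3], [1,4], [1,5], [1,6], [2,3], [2,4], [2,6], [3,4], [3,5], [3,6], [4,5], [5,6]
  2-simplices (12): [0,1,3], [0,1,6], [0,3,4], [0,4,5], [0,5,6], [1,2,4], [1,2,6], [1,3,5], [1,4,5], [2,3,4], [2,3,6], [3,5,6]

so the chain groups are C_0 ≅ Z^7, C_1 ≅ Z^18, C_2 ≅ Z^12.

Boundary ∂_1: C_1 → C_0 sends each edge [p,q] (with p < q) to q − p. For instance
  ∂[1,6] = [6] − [1].
The resulting 7×18 matrix has rank 6, and its Smith normal form has invariant factors (1,1,1,1,1,1).

∂_2: C_2 → C_1 acts by ∂[p,q,r] = [q,r] − [p,r] + [p,q]. For instance
  ∂[0,4,5] = [4,5] − [0,5] + [0,4],
  ∂[1,2,6] = [2,6] − [1,6] + [1,2].
The 18×12 boundary matrix has rank 12 and Smith normal form diag(1,1,1,1,1,1,1,1,1,1,1,2).

From H_k ≅ ker(∂_k) / im(∂_{k+1}) we obtain:

  H_0: rank C_0 − rank ∂_1 = 7 − 6 = 1, and the invariant factors of ∂_1 are all 1, so H_0 ≅ Z.
  H_1: rank ker ∂_1 − rank ∂_2 = (18 − 6) − 12 = 0, and ∂_2 has invariant factor 2 > 1, so H_1 ≅ Z/2Z.
  H_2: rank ker ∂_2 − rank ∂_3 = (12 − 12) − 0 = 0, and there is no ∂_3, so H_2 ≅ 0.

As a check, the Euler characteristic is 7 − 18 + 12 = 1, which agrees with 1 − 0 + 0 = 1.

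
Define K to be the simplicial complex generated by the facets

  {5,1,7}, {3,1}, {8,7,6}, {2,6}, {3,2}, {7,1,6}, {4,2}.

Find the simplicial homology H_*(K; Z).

K has 8 vertices, 11 edges, 3 triangles.
rank ∂_0 = 0, rank ∂_1 = 7 ⇒ b_0 = 8 − 0 − 7 = 1; all invariant factors of ∂_1 are 1 so no torsion. So H_0 ≅ Z.
rank ∂_1 = 7, rank ∂_2 = 3 ⇒ b_1 = 11 − 7 − 3 = 1; all invariant factors of ∂_2 are 1 so no torsion. So H_1 ≅ Z.
rank ∂_2 = 3, rank ∂_3 = 0 ⇒ b_2 = 3 − 3 − 0 = 0. So H_2 ≅ 0.

H_0 = Z,  H_1 = Z,  H_2 = 0.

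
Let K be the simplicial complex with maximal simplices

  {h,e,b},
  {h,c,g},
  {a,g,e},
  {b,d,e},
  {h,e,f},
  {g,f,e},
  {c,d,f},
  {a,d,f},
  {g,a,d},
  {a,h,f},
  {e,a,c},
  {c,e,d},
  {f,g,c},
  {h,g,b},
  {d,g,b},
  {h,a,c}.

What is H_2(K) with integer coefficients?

Fix the vertex order a < b < c < d < e < f < g < h and write every simplex with vertices in increasing order. Then dim K = 2 and the simplices of K are:

  0-simplices (8): a, b, c, d, e, f, g, h
  1-simplices (24): ac, ad, ae, af, ag, ah, bd, be, bg, bh, cd, ce, cf, cg, ch, de, df, dg, ef, eg, eh, fg, fh, gh
  2-simplices (16): ace, ach, adf, adg, aeg, afh, bde, bdg, beh, bgh, cde, cdf, cfg, cgh, efg, efh

so the chain groups are C_0 ≅ Z^8, C_1 ≅ Z^24, C_2 ≅ Z^16.

Boundary ∂_1: C_1 → C_0 sends each edge [p,q] (with p < q) to q − p. For instance
  ∂cd = d − c.
The resulting 8×24 matrix has rank 7, and its Smith normal form has invariant factors (1,1,1,1,1,1,1).

∂_2: C_2 → C_1 maps a triangle to the signed sum of its edges. For instance
  ∂efg = fg − eg + ef,
  ∂cdf = df − cf + cd.
As a 24×16 matrix over Z this has rank 15, with invariant factors (1,1,1,1,1,1,1,1,1,1,1,1,1,1,1).

Now H_k = ker ∂_k / im ∂_{k+1}, so:

  H_2: rank ker ∂_2 − rank ∂_3 = (16 − 15) − 0 = 1, and there is no ∂_3, so H_2 = Z.

(K is a triangulation of the torus T^2.)

H_2 = Z.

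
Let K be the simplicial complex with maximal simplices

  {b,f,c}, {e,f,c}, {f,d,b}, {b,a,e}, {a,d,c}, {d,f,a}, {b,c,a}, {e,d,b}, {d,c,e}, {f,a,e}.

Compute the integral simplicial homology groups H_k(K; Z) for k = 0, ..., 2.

H_0 ≅ Z,  H_1 ≅ Z/2,  H_2 = 0.

Order the vertices as a < b < c < d < e < f. Listing each simplex with vertices in this order, K has dimension 2 with simplices:

  0-simplices (6): a, b, c, d, e, f
  1-simplices (15): ab, ac, ad, ae, af, bc, bd, be, bf, cd, ce, cf, de, df, ef
  2-simplices (10): abc, abe, acd, adf, aef, bcf, bde, bdf, cde, cef

so the chain groups are C_0 ≅ Z^6, C_1 ≅ Z^15, C_2 ≅ Z^10.

∂_1: C_1 → C_0 is given by ∂[p,q] = [q] − [p].
The resulting 6×15 matrix has rank 5, and its Smith normal form has invariant factors (1,1,1,1,1).

∂_2: C_2 → C_1 sends each 2-simplex [p,q,r] to [q,r] − [p,r] + [p,q]. For instance
  ∂abe = be − ae + ab,
  ∂abc = bc − ac + ab.
The 15×10 boundary matrix has rank 10 and Smith normal form diag(1,1,1,1,1,1,1,1,1,2).

From H_k ≅ ker(∂_k) / im(∂_{k+1}) we obtain:

  H_0: rank C_0 − rank ∂_1 = 6 − 5 = 1, and the invariant factors of ∂_1 are all 1, so H_0 ≅ Z.
  H_1: rank ker ∂_1 − rank ∂_2 = (15 − 5) − 10 = 0, and ∂_2 has invariant factor 2 > 1, so H_1 ≅ Z/2.
  H_2: rank ker ∂_2 − rank ∂_3 = (10 − 10) − 0 = 0, and there is no ∂_3, so H_2 ≅ 0.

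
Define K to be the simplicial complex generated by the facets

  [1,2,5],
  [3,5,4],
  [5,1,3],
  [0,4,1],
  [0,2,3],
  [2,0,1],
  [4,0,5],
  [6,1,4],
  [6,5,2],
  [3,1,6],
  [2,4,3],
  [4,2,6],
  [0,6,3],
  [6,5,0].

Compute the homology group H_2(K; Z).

We work with the vertex ordering 0 < 1 < 2 < 3 < 4 < 5 < 6. The simplices of K, each written with vertices in increasing order, are:

  0-simplices (7): [0], [1], [2], [3], [4], [5], [6]
  1-simplices (21): [0,1], [0,2], [0,3], [0,4], [0,5], [0,6], [1,2], [1,3], [1,4], [1,5], [1,6], [2,3], [2,4], [2,5], [2,6], [3,4], [3,5], [3,6], [4,5], [4,6], [5,6]
  2-simplices (14): [0,1,2], [0,1,4], [0,2,3], [0,3,6], [0,4,5], [0,5,6], [1,2,5], [1,3,5], [1,3,6], [1,4,6], [2,3,4], [2,4,6], [2,5,6], [3,4,5]

so the chain groups are C_0 ≅ Z^7, C_1 ≅ Z^21, C_2 ≅ Z^14.

Boundary ∂_1: C_1 → C_0 is given by ∂[p,q] = [q] − [p]. For instance
  ∂[1,5] = [5] − [1].
The 7×21 boundary matrix has rank 6 and Smith normal form diag(1,1,1,1,1,1).

Boundary ∂_2: C_2 → C_1 maps a triangle to the signed sum of its edges. For instance
  ∂[0,1,2] = [1,2] − [0,2] + [0,1],
  ∂[2,4,6] = [4,6] − [2,6] + [2,4].
The resulting 21×14 matrix has rank 13, and its Smith normal form has invariant factors (1,1,1,1,1,1,1,1,1,1,1,1,1).

Reading off H_k = ker ∂_k / im ∂_{k+1}:

  H_2: rank ker ∂_2 − rank ∂_3 = (14 − 13) − 0 = 1, and there is no ∂_3, so H_2 ≅ Z.

H_2 = Z.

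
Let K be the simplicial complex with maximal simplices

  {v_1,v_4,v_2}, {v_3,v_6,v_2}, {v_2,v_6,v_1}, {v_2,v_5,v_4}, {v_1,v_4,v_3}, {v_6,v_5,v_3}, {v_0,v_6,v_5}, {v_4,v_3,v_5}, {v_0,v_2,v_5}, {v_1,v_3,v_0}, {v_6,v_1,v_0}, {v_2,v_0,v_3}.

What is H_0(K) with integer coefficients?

Take the total order v_0 < v_1 < v_2 < v_3 < v_4 < v_5 < v_6 on the vertex set. Then K (dimension 2) consists of the simplices:

  0-simplices (7): [v_0], [v_1], [v_2], [v_3], [v_4], [v_5], [v_6]
  1-simplices (18): (18 of them)
  2-simplices (12): (12 of them)

Hence C_0 ≅ Z^7, C_1 ≅ Z^18, C_2 ≅ Z^12.

Boundary ∂_1: C_1 → C_0 maps an edge to its endpoints' difference, ∂[p,q] = q − p. For instance
  ∂[v_3,v_6] = [v_6] − [v_3].
The 7×18 boundary matrix has rank 6 and Smith normal form diag(1,1,1,1,1,1).

∂_2: C_2 → C_1 sends each 2-simplex [p,q,r] to [q,r] − [p,r] + [p,q]. For instance
  ∂[v_0,v_1,v_6] = [v_1,v_6] − [v_0,v_6] + [v_0,v_1],
  ∂[v_0,v_1,v_3] = [v_1,v_3] − [v_0,v_3] + [v_0,v_1].
The resulting 18×12 matrix has rank 12, and its Smith normal form has invariant factors (1,1,1,1,1,1,1,1,1,1,1,2).

Now H_k = ker ∂_k / im ∂_{k+1}, so:

  H_0: rank C_0 − rank ∂_1 = 7 − 6 = 1, and the invariant factors of ∂_1 are all 1, so H_0 ≅ Z.

(K is a triangulation of the real projective plane RP^2.)

H_0 = Z.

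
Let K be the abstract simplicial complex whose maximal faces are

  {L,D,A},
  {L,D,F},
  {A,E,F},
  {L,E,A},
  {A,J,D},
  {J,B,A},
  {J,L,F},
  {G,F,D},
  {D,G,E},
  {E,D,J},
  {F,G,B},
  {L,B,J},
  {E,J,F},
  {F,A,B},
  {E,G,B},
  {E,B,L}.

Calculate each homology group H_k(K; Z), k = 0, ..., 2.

H_0 ≅ Z,  H_1 ≅ Z^2,  H_2 ≅ Z.

K has 8 vertices, 24 edges, 16 triangles.
rank ∂_0 = 0, rank ∂_1 = 7 ⇒ b_0 = 8 − 0 − 7 = 1; all invariant factors of ∂_1 are 1 so no torsion. So H_0 ≅ Z.
rank ∂_1 = 7, rank ∂_2 = 15 ⇒ b_1 = 24 − 7 − 15 = 2; all invariant factors of ∂_2 are 1 so no torsion. So H_1 ≅ Z^2.
rank ∂_2 = 15, rank ∂_3 = 0 ⇒ b_2 = 16 − 15 − 0 = 1. So H_2 ≅ Z.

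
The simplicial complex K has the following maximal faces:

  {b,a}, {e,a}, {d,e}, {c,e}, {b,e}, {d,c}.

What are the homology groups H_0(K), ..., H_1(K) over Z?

Order the vertices as a < b < c < d < e. Listing each simplex with vertices in this order, K has dimension 1 with simplices:

  0-simplices (5): a, b, c, d, e
  1-simplices (6): ab, ae, be, cd, ce, de

Hence C_0 ≅ Z^5, C_1 ≅ Z^6.

Boundary ∂_1: C_1 → C_0 is given by ∂[p,q] = [q] − [p]. For instance
  ∂ce = e − c.
The resulting 5×6 matrix has rank 4, and its Smith normal form has invariant factors (1,1,1,1).

Computing H_k = (kernel of ∂_k) / (image of ∂_{k+1}):

  H_0: rank C_0 − rank ∂_1 = 5 − 4 = 1, and the invariant factors of ∂_1 are all 1, so H_0 = Z.
  H_1: rank ker ∂_1 − rank ∂_2 = (6 − 4) − 0 = 2, and there is no ∂_2, so H_1 = Z^2.

H_0 ≅ Z,  H_1 ≅ Z^2.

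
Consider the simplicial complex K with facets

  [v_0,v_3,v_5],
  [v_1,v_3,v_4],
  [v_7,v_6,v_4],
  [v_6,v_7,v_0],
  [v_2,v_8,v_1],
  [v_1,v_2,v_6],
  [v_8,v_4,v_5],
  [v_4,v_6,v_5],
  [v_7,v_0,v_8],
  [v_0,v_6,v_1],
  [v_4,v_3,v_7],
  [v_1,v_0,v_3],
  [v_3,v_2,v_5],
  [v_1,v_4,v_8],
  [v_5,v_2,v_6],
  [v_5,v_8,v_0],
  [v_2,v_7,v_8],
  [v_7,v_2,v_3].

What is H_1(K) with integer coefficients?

K has 9 vertices, 27 edges, 18 triangles.
rank ∂_1 = 8, rank ∂_2 = 17 ⇒ b_1 = 27 − 8 − 17 = 2; all invariant factors of ∂_2 are 1 so no torsion. So H_1 ≅ Z^2.

H_1 = Z^2.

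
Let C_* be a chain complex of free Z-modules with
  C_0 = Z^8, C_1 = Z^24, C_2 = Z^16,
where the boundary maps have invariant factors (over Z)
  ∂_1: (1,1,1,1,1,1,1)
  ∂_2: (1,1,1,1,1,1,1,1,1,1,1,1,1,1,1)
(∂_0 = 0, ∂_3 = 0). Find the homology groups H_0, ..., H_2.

H_0: b_0 = 8 − 0 − 7 = 1; torsion from ∂_1 factors > 1: none. So H_0 ≅ Z.
H_1: b_1 = 24 − 7 − 15 = 2; torsion from ∂_2 factors > 1: none. So H_1 ≅ Z^2.
H_2: b_2 = 16 − 15 − 0 = 1; torsion from ∂_3 factors > 1: none. So H_2 ≅ Z.

H_0 ≅ Z,  H_1 ≅ Z^2,  H_2 ≅ Z.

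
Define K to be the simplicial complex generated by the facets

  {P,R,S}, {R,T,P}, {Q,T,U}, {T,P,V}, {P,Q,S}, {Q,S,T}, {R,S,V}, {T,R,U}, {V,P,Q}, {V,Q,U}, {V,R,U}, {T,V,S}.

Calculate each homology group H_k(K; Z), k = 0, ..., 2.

Fix the vertex order P < Q < R < S < T < U < V and write every simplex with vertices in increasing order. Then dim K = 2 and the simplices of K are:

  0-simplices (7): P, Q, R, S, T, U, V
  1-simplices (18): PQ, PR, PS, PT, PV, QS, QT, QU, QV, RS, RT, RU, RV, ST, SV, TU, TV, UV
  2-simplices (12): PQS, PQV, PRS, PRT, PTV, QST, QTU, QUV, RSV, RTU, RUV, STV

giving chain groups C_0 ≅ Z^7, C_1 ≅ Z^18, C_2 ≅ Z^12.

The boundary map ∂_1: C_1 → C_0 sends each edge [p,q] (with p < q) to q − p. For instance
  ∂PQ = Q − P.
This gives a 7×18 integer matrix of rank 6; reducing to Smith normal form yields diagonal entries (1,1,1,1,1,1).

∂_2: C_2 → C_1 maps a triangle to the signed sum of its edges. For instance
  ∂STV = TV − SV + ST,
  ∂RSV = SV − RV + RS.
The 18×12 boundary matrix has rank 12 and Smith normal form diag(1,1,1,1,1,1,1,1,1,1,1,2).

Now H_k = ker ∂_k / im ∂_{k+1}, so:

  H_0: rank C_0 − rank ∂_1 = 7 − 6 = 1, and the invariant factors of ∂_1 are all 1, so H_0 = Z.
  H_1: rank ker ∂_1 − rank ∂_2 = (18 − 6) − 12 = 0, and ∂_2 has invariant factor 2 > 1, so H_1 = Z/2Z.
  H_2: rank ker ∂_2 − rank ∂_3 = (12 − 12) − 0 = 0, and there is no ∂_3, so H_2 = 0.

(K is a triangulation of the real projective plane RP^2.)

H_0 = Z,  H_1 = Z/2Z,  H_2 = 0.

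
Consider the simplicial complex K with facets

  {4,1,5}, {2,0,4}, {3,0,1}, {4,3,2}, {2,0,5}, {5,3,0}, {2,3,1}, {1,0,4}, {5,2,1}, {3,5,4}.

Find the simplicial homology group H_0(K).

Order the vertices as 0 < 1 < 2 < 3 < 4 < 5. Listing each simplex with vertices in this order, K has dimension 2 with simplices:

  0-simplices (6): [0], [1], [2], [3], [4], [5]
  1-simplices (15): [0,1], [0,2], [0,3], [0,4], [0,5], [1,2], [1,3], [1,4], [1,5], [2,3], [2,4], [2,5], [3,4], [3,5], [4,5]
  2-simplices (10): [0,1,3], [0,1,4], [0,2,4], [0,2,5], [0,3,5], [1,2,3], [1,2,5], [1,4,5], [2,3,4], [3,4,5]

giving chain groups C_0 ≅ Z^6, C_1 ≅ Z^15, C_2 ≅ Z^10.

∂_1: C_1 → C_0 maps an edge to its endpoints' difference, ∂[p,q] = q − p. For instance
  ∂[0,5] = [5] − [0].
As a 6×15 matrix over Z this has rank 5, with invariant factors (1,1,1,1,1).

∂_2: C_2 → C_1 maps a triangle to the signed sum of its edges. For instance
  ∂[1,4,5] = [4,5] − [1,5] + [1,4],
  ∂[0,1,4] = [1,4] − [0,4] + [0,1].
The 15×10 boundary matrix has rank 10 and Smith normal form diag(1,1,1,1,1,1,1,1,1,2).

Now H_k = ker ∂_k / im ∂_{k+1}, so:

  H_0: rank C_0 − rank ∂_1 = 6 − 5 = 1, and the invariant factors of ∂_1 are all 1, so H_0 = Z.

H_0 = Z.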